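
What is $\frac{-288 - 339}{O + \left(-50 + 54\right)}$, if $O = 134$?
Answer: $- \frac{209}{46} \approx -4.5435$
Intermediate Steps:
$\frac{-288 - 339}{O + \left(-50 + 54\right)} = \frac{-288 - 339}{134 + \left(-50 + 54\right)} = - \frac{627}{134 + 4} = - \frac{627}{138} = \left(-627\right) \frac{1}{138} = - \frac{209}{46}$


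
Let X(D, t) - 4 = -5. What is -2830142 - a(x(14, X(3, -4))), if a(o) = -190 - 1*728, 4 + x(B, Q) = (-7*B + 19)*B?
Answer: -2829224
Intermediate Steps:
X(D, t) = -1 (X(D, t) = 4 - 5 = -1)
x(B, Q) = -4 + B*(19 - 7*B) (x(B, Q) = -4 + (-7*B + 19)*B = -4 + (19 - 7*B)*B = -4 + B*(19 - 7*B))
a(o) = -918 (a(o) = -190 - 728 = -918)
-2830142 - a(x(14, X(3, -4))) = -2830142 - 1*(-918) = -2830142 + 918 = -2829224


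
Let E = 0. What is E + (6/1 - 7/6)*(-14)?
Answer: -203/3 ≈ -67.667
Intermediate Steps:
E + (6/1 - 7/6)*(-14) = 0 + (6/1 - 7/6)*(-14) = 0 + (6*1 - 7*⅙)*(-14) = 0 + (6 - 7/6)*(-14) = 0 + (29/6)*(-14) = 0 - 203/3 = -203/3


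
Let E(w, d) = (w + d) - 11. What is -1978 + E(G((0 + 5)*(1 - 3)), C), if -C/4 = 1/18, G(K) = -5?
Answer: -17948/9 ≈ -1994.2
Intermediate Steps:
C = -2/9 (C = -4/18 = -4*1/18 = -2/9 ≈ -0.22222)
E(w, d) = -11 + d + w (E(w, d) = (d + w) - 11 = -11 + d + w)
-1978 + E(G((0 + 5)*(1 - 3)), C) = -1978 + (-11 - 2/9 - 5) = -1978 - 146/9 = -17948/9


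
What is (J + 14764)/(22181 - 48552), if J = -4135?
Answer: -10629/26371 ≈ -0.40306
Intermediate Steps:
(J + 14764)/(22181 - 48552) = (-4135 + 14764)/(22181 - 48552) = 10629/(-26371) = 10629*(-1/26371) = -10629/26371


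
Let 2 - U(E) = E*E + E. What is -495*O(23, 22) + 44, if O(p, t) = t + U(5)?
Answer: 3014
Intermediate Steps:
U(E) = 2 - E - E**2 (U(E) = 2 - (E*E + E) = 2 - (E**2 + E) = 2 - (E + E**2) = 2 + (-E - E**2) = 2 - E - E**2)
O(p, t) = -28 + t (O(p, t) = t + (2 - 1*5 - 1*5**2) = t + (2 - 5 - 1*25) = t + (2 - 5 - 25) = t - 28 = -28 + t)
-495*O(23, 22) + 44 = -495*(-28 + 22) + 44 = -495*(-6) + 44 = 2970 + 44 = 3014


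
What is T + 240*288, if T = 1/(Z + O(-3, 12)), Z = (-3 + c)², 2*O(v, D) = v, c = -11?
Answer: 26887682/389 ≈ 69120.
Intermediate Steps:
O(v, D) = v/2
Z = 196 (Z = (-3 - 11)² = (-14)² = 196)
T = 2/389 (T = 1/(196 + (½)*(-3)) = 1/(196 - 3/2) = 1/(389/2) = 2/389 ≈ 0.0051414)
T + 240*288 = 2/389 + 240*288 = 2/389 + 69120 = 26887682/389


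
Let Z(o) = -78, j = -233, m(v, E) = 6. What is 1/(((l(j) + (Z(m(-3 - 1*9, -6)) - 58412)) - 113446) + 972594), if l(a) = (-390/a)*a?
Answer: 1/800268 ≈ 1.2496e-6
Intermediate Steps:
l(a) = -390
1/(((l(j) + (Z(m(-3 - 1*9, -6)) - 58412)) - 113446) + 972594) = 1/(((-390 + (-78 - 58412)) - 113446) + 972594) = 1/(((-390 - 58490) - 113446) + 972594) = 1/((-58880 - 113446) + 972594) = 1/(-172326 + 972594) = 1/800268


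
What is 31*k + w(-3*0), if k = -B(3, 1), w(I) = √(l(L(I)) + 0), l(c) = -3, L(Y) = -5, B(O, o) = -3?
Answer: 93 + I*√3 ≈ 93.0 + 1.732*I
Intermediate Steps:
w(I) = I*√3 (w(I) = √(-3 + 0) = √(-3) = I*√3)
k = 3 (k = -1*(-3) = 3)
31*k + w(-3*0) = 31*3 + I*√3 = 93 + I*√3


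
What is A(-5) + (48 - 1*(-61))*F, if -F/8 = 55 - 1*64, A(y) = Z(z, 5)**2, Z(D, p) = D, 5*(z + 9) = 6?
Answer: 197721/25 ≈ 7908.8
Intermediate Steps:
z = -39/5 (z = -9 + (1/5)*6 = -9 + 6/5 = -39/5 ≈ -7.8000)
A(y) = 1521/25 (A(y) = (-39/5)**2 = 1521/25)
F = 72 (F = -8*(55 - 1*64) = -8*(55 - 64) = -8*(-9) = 72)
A(-5) + (48 - 1*(-61))*F = 1521/25 + (48 - 1*(-61))*72 = 1521/25 + (48 + 61)*72 = 1521/25 + 109*72 = 1521/25 + 7848 = 197721/25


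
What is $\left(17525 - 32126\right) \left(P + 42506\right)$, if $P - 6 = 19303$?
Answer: $-902560815$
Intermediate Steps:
$P = 19309$ ($P = 6 + 19303 = 19309$)
$\left(17525 - 32126\right) \left(P + 42506\right) = \left(17525 - 32126\right) \left(19309 + 42506\right) = \left(-14601\right) 61815 = -902560815$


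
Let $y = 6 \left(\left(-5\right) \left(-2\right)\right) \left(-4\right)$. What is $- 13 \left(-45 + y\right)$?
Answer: $3705$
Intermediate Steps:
$y = -240$ ($y = 6 \cdot 10 \left(-4\right) = 60 \left(-4\right) = -240$)
$- 13 \left(-45 + y\right) = - 13 \left(-45 - 240\right) = \left(-13\right) \left(-285\right) = 3705$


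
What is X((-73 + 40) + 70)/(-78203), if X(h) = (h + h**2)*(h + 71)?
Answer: -151848/78203 ≈ -1.9417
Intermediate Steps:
X(h) = (71 + h)*(h + h**2) (X(h) = (h + h**2)*(71 + h) = (71 + h)*(h + h**2))
X((-73 + 40) + 70)/(-78203) = (((-73 + 40) + 70)*(71 + ((-73 + 40) + 70)**2 + 72*((-73 + 40) + 70)))/(-78203) = ((-33 + 70)*(71 + (-33 + 70)**2 + 72*(-33 + 70)))*(-1/78203) = (37*(71 + 37**2 + 72*37))*(-1/78203) = (37*(71 + 1369 + 2664))*(-1/78203) = (37*4104)*(-1/78203) = 151848*(-1/78203) = -151848/78203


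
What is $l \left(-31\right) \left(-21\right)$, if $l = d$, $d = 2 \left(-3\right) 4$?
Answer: $-15624$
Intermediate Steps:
$d = -24$ ($d = \left(-6\right) 4 = -24$)
$l = -24$
$l \left(-31\right) \left(-21\right) = \left(-24\right) \left(-31\right) \left(-21\right) = 744 \left(-21\right) = -15624$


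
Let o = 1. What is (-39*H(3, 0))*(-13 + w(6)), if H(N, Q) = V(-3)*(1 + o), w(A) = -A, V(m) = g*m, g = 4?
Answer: -17784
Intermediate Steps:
V(m) = 4*m
H(N, Q) = -24 (H(N, Q) = (4*(-3))*(1 + 1) = -12*2 = -24)
(-39*H(3, 0))*(-13 + w(6)) = (-39*(-24))*(-13 - 1*6) = 936*(-13 - 6) = 936*(-19) = -17784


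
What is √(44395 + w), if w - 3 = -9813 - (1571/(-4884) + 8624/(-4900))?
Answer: √5156383941291/12210 ≈ 185.98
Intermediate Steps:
w = -1197546829/122100 (w = 3 + (-9813 - (1571/(-4884) + 8624/(-4900))) = 3 + (-9813 - (1571*(-1/4884) + 8624*(-1/4900))) = 3 + (-9813 - (-1571/4884 - 44/25)) = 3 + (-9813 - 1*(-254171/122100)) = 3 + (-9813 + 254171/122100) = 3 - 1197913129/122100 = -1197546829/122100 ≈ -9807.9)
√(44395 + w) = √(44395 - 1197546829/122100) = √(4223082671/122100) = √5156383941291/12210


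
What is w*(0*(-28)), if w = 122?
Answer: 0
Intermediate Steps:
w*(0*(-28)) = 122*(0*(-28)) = 122*0 = 0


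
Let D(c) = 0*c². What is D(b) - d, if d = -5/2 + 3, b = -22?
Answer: -½ ≈ -0.50000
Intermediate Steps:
D(c) = 0
d = ½ (d = -5*½ + 3 = -5/2 + 3 = ½ ≈ 0.50000)
D(b) - d = 0 - 1*½ = 0 - ½ = -½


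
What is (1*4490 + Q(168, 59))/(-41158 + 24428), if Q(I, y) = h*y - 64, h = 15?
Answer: -5311/16730 ≈ -0.31745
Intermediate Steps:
Q(I, y) = -64 + 15*y (Q(I, y) = 15*y - 64 = -64 + 15*y)
(1*4490 + Q(168, 59))/(-41158 + 24428) = (1*4490 + (-64 + 15*59))/(-41158 + 24428) = (4490 + (-64 + 885))/(-16730) = (4490 + 821)*(-1/16730) = 5311*(-1/16730) = -5311/16730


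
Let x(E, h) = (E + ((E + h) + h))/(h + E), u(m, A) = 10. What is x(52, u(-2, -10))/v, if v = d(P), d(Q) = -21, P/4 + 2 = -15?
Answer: -2/21 ≈ -0.095238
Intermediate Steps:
P = -68 (P = -8 + 4*(-15) = -8 - 60 = -68)
v = -21
x(E, h) = (2*E + 2*h)/(E + h) (x(E, h) = (E + (E + 2*h))/(E + h) = (2*E + 2*h)/(E + h))
x(52, u(-2, -10))/v = 2/(-21) = 2*(-1/21) = -2/21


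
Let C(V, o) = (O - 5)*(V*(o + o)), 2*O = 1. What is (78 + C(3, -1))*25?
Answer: 2625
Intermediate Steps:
O = ½ (O = (½)*1 = ½ ≈ 0.50000)
C(V, o) = -9*V*o (C(V, o) = (½ - 5)*(V*(o + o)) = -9*V*2*o/2 = -9*V*o)
(78 + C(3, -1))*25 = (78 - 9*3*(-1))*25 = (78 + 27)*25 = 105*25 = 2625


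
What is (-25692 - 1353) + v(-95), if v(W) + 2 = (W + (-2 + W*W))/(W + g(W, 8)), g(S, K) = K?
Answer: -787339/29 ≈ -27150.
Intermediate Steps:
v(W) = -2 + (-2 + W + W²)/(8 + W) (v(W) = -2 + (W + (-2 + W*W))/(W + 8) = -2 + (W + (-2 + W²))/(8 + W) = -2 + (-2 + W + W²)/(8 + W))
(-25692 - 1353) + v(-95) = (-25692 - 1353) + (-18 + (-95)² - 1*(-95))/(8 - 95) = -27045 + (-18 + 9025 + 95)/(-87) = -27045 - 1/87*9102 = -27045 - 3034/29 = -787339/29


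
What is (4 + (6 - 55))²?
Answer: 2025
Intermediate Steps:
(4 + (6 - 55))² = (4 - 49)² = (-45)² = 2025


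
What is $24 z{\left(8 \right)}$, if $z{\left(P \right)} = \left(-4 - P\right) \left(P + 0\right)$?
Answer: $-2304$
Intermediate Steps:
$z{\left(P \right)} = P \left(-4 - P\right)$ ($z{\left(P \right)} = \left(-4 - P\right) P = P \left(-4 - P\right)$)
$24 z{\left(8 \right)} = 24 \left(\left(-1\right) 8 \left(4 + 8\right)\right) = 24 \left(\left(-1\right) 8 \cdot 12\right) = 24 \left(-96\right) = -2304$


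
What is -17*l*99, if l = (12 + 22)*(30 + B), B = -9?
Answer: -1201662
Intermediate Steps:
l = 714 (l = (12 + 22)*(30 - 9) = 34*21 = 714)
-17*l*99 = -17*714*99 = -12138*99 = -1201662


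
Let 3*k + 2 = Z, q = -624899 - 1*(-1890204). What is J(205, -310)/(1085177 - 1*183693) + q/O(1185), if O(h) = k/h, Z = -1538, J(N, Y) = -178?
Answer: -202750930806911/69414268 ≈ -2.9209e+6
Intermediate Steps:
q = 1265305 (q = -624899 + 1890204 = 1265305)
k = -1540/3 (k = -⅔ + (⅓)*(-1538) = -⅔ - 1538/3 = -1540/3 ≈ -513.33)
O(h) = -1540/(3*h)
J(205, -310)/(1085177 - 1*183693) + q/O(1185) = -178/(1085177 - 1*183693) + 1265305/((-1540/3/1185)) = -178/(1085177 - 183693) + 1265305/((-1540/3*1/1185)) = -178/901484 + 1265305/(-308/711) = -178*1/901484 + 1265305*(-711/308) = -89/450742 - 899631855/308 = -202750930806911/69414268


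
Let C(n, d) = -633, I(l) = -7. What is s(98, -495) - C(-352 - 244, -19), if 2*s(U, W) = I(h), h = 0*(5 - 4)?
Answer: 1259/2 ≈ 629.50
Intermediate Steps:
h = 0 (h = 0*1 = 0)
s(U, W) = -7/2 (s(U, W) = (½)*(-7) = -7/2)
s(98, -495) - C(-352 - 244, -19) = -7/2 - 1*(-633) = -7/2 + 633 = 1259/2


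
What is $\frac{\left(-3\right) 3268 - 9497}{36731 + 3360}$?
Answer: $- \frac{19301}{40091} \approx -0.48143$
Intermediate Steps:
$\frac{\left(-3\right) 3268 - 9497}{36731 + 3360} = \frac{-9804 - 9497}{40091} = \left(-19301\right) \frac{1}{40091} = - \frac{19301}{40091}$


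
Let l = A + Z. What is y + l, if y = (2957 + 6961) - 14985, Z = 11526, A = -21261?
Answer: -14802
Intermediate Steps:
l = -9735 (l = -21261 + 11526 = -9735)
y = -5067 (y = 9918 - 14985 = -5067)
y + l = -5067 - 9735 = -14802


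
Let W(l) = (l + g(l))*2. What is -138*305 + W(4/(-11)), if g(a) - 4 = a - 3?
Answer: -462984/11 ≈ -42089.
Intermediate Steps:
g(a) = 1 + a (g(a) = 4 + (a - 3) = 4 + (-3 + a) = 1 + a)
W(l) = 2 + 4*l (W(l) = (l + (1 + l))*2 = (1 + 2*l)*2 = 2 + 4*l)
-138*305 + W(4/(-11)) = -138*305 + (2 + 4*(4/(-11))) = -42090 + (2 + 4*(4*(-1/11))) = -42090 + (2 + 4*(-4/11)) = -42090 + (2 - 16/11) = -42090 + 6/11 = -462984/11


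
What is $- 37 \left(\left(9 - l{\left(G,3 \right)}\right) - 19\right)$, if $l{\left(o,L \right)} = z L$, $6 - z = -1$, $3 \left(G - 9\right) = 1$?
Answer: $1147$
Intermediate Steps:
$G = \frac{28}{3}$ ($G = 9 + \frac{1}{3} \cdot 1 = 9 + \frac{1}{3} = \frac{28}{3} \approx 9.3333$)
$z = 7$ ($z = 6 - -1 = 6 + 1 = 7$)
$l{\left(o,L \right)} = 7 L$
$- 37 \left(\left(9 - l{\left(G,3 \right)}\right) - 19\right) = - 37 \left(\left(9 - 7 \cdot 3\right) - 19\right) = - 37 \left(\left(9 - 21\right) - 19\right) = - 37 \left(-12 - 19\right) = \left(-37\right) \left(-31\right) = 1147$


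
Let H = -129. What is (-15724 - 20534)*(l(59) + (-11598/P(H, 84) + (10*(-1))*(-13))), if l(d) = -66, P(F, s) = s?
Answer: 18799773/7 ≈ 2.6857e+6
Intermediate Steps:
(-15724 - 20534)*(l(59) + (-11598/P(H, 84) + (10*(-1))*(-13))) = (-15724 - 20534)*(-66 + (-11598/84 + (10*(-1))*(-13))) = -36258*(-66 + (-11598*1/84 - 10*(-13))) = -36258*(-66 + (-1933/14 + 130)) = -36258*(-66 - 113/14) = -36258*(-1037/14) = 18799773/7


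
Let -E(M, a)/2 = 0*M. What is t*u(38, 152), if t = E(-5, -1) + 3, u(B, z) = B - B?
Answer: 0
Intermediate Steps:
u(B, z) = 0
E(M, a) = 0 (E(M, a) = -0*M = -2*0 = 0)
t = 3 (t = 0 + 3 = 3)
t*u(38, 152) = 3*0 = 0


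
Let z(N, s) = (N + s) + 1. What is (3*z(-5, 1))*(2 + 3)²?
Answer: -225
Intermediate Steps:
z(N, s) = 1 + N + s
(3*z(-5, 1))*(2 + 3)² = (3*(1 - 5 + 1))*(2 + 3)² = (3*(-3))*5² = -9*25 = -225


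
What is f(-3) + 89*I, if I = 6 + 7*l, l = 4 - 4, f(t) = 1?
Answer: 535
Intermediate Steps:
l = 0
I = 6 (I = 6 + 7*0 = 6 + 0 = 6)
f(-3) + 89*I = 1 + 89*6 = 1 + 534 = 535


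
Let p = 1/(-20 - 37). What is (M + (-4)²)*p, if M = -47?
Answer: 31/57 ≈ 0.54386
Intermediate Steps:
p = -1/57 (p = 1/(-57) = -1/57 ≈ -0.017544)
(M + (-4)²)*p = (-47 + (-4)²)*(-1/57) = (-47 + 16)*(-1/57) = -31*(-1/57) = 31/57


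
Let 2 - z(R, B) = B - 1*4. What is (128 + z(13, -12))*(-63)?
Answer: -9198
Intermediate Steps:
z(R, B) = 6 - B (z(R, B) = 2 - (B - 1*4) = 2 - (B - 4) = 2 - (-4 + B) = 2 + (4 - B) = 6 - B)
(128 + z(13, -12))*(-63) = (128 + (6 - 1*(-12)))*(-63) = (128 + (6 + 12))*(-63) = (128 + 18)*(-63) = 146*(-63) = -9198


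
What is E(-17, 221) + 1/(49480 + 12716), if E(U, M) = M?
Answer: 13745317/62196 ≈ 221.00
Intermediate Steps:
E(-17, 221) + 1/(49480 + 12716) = 221 + 1/(49480 + 12716) = 221 + 1/62196 = 13745317/62196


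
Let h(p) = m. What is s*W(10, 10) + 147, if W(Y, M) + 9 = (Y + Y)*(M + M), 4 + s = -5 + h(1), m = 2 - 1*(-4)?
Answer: -1026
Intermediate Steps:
m = 6 (m = 2 + 4 = 6)
h(p) = 6
s = -3 (s = -4 + (-5 + 6) = -4 + 1 = -3)
W(Y, M) = -9 + 4*M*Y (W(Y, M) = -9 + (Y + Y)*(M + M) = -9 + (2*Y)*(2*M) = -9 + 4*M*Y)
s*W(10, 10) + 147 = -3*(-9 + 4*10*10) + 147 = -3*(-9 + 400) + 147 = -3*391 + 147 = -1173 + 147 = -1026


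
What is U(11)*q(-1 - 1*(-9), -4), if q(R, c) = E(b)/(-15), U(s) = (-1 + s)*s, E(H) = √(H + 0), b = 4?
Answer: -44/3 ≈ -14.667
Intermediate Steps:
E(H) = √H
U(s) = s*(-1 + s)
q(R, c) = -2/15 (q(R, c) = √4/(-15) = 2*(-1/15) = -2/15)
U(11)*q(-1 - 1*(-9), -4) = (11*(-1 + 11))*(-2/15) = (11*10)*(-2/15) = 110*(-2/15) = -44/3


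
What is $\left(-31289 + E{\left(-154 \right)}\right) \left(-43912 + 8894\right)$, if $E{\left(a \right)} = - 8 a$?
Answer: $1052536026$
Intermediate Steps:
$\left(-31289 + E{\left(-154 \right)}\right) \left(-43912 + 8894\right) = \left(-31289 - -1232\right) \left(-43912 + 8894\right) = \left(-31289 + 1232\right) \left(-35018\right) = \left(-30057\right) \left(-35018\right) = 1052536026$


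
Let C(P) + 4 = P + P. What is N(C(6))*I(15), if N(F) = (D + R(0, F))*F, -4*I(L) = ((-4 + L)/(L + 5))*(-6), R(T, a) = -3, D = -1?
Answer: -132/5 ≈ -26.400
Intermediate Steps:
C(P) = -4 + 2*P (C(P) = -4 + (P + P) = -4 + 2*P)
I(L) = 3*(-4 + L)/(2*(5 + L)) (I(L) = -(-4 + L)/(L + 5)*(-6)/4 = -(-4 + L)/(5 + L)*(-6)/4 = -(-3)*(-4 + L)/(2*(5 + L)) = 3*(-4 + L)/(2*(5 + L)))
N(F) = -4*F (N(F) = (-1 - 3)*F = -4*F)
N(C(6))*I(15) = (-4*(-4 + 2*6))*(3*(-4 + 15)/(2*(5 + 15))) = (-4*(-4 + 12))*((3/2)*11/20) = (-4*8)*((3/2)*(1/20)*11) = -32*33/40 = -132/5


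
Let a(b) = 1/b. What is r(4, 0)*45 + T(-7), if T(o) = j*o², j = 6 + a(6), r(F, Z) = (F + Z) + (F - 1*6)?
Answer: 2353/6 ≈ 392.17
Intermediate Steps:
r(F, Z) = -6 + Z + 2*F (r(F, Z) = (F + Z) + (F - 6) = (F + Z) + (-6 + F) = -6 + Z + 2*F)
j = 37/6 (j = 6 + 1/6 = 6 + ⅙ = 37/6 ≈ 6.1667)
T(o) = 37*o²/6
r(4, 0)*45 + T(-7) = (-6 + 0 + 2*4)*45 + (37/6)*(-7)² = (-6 + 0 + 8)*45 + (37/6)*49 = 2*45 + 1813/6 = 90 + 1813/6 = 2353/6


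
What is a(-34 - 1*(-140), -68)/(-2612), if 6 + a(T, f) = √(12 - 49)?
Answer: 3/1306 - I*√37/2612 ≈ 0.0022971 - 0.0023288*I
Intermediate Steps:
a(T, f) = -6 + I*√37 (a(T, f) = -6 + √(12 - 49) = -6 + √(-37) = -6 + I*√37)
a(-34 - 1*(-140), -68)/(-2612) = (-6 + I*√37)/(-2612) = (-6 + I*√37)*(-1/2612) = 3/1306 - I*√37/2612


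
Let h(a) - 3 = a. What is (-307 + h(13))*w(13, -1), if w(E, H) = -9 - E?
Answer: 6402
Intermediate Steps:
h(a) = 3 + a
(-307 + h(13))*w(13, -1) = (-307 + (3 + 13))*(-9 - 1*13) = (-307 + 16)*(-9 - 13) = -291*(-22) = 6402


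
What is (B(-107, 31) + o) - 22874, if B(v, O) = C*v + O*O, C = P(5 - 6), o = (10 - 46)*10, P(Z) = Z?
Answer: -22166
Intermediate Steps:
o = -360 (o = -36*10 = -360)
C = -1 (C = 5 - 6 = -1)
B(v, O) = O**2 - v (B(v, O) = -v + O*O = -v + O**2 = O**2 - v)
(B(-107, 31) + o) - 22874 = ((31**2 - 1*(-107)) - 360) - 22874 = ((961 + 107) - 360) - 22874 = (1068 - 360) - 22874 = 708 - 22874 = -22166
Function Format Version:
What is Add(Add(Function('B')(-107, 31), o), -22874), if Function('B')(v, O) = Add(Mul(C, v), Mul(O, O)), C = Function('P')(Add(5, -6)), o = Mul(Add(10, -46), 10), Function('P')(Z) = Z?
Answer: -22166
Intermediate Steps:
o = -360 (o = Mul(-36, 10) = -360)
C = -1 (C = Add(5, -6) = -1)
Function('B')(v, O) = Add(Pow(O, 2), Mul(-1, v)) (Function('B')(v, O) = Add(Mul(-1, v), Mul(O, O)) = Add(Mul(-1, v), Pow(O, 2)) = Add(Pow(O, 2), Mul(-1, v)))
Add(Add(Function('B')(-107, 31), o), -22874) = Add(Add(Add(Pow(31, 2), Mul(-1, -107)), -360), -22874) = Add(Add(Add(961, 107), -360), -22874) = Add(Add(1068, -360), -22874) = Add(708, -22874) = -22166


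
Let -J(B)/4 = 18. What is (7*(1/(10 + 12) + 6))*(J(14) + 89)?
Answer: 15827/22 ≈ 719.41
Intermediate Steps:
J(B) = -72 (J(B) = -4*18 = -72)
(7*(1/(10 + 12) + 6))*(J(14) + 89) = (7*(1/(10 + 12) + 6))*(-72 + 89) = (7*(1/22 + 6))*17 = (7*(133/22))*17 = (931/22)*17 = 15827/22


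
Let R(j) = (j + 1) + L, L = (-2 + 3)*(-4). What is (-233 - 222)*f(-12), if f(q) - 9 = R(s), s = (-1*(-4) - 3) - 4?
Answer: -1365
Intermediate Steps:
L = -4 (L = 1*(-4) = -4)
s = -3 (s = (4 - 3) - 4 = 1 - 4 = -3)
R(j) = -3 + j (R(j) = (j + 1) - 4 = (1 + j) - 4 = -3 + j)
f(q) = 3 (f(q) = 9 + (-3 - 3) = 9 - 6 = 3)
(-233 - 222)*f(-12) = (-233 - 222)*3 = -455*3 = -1365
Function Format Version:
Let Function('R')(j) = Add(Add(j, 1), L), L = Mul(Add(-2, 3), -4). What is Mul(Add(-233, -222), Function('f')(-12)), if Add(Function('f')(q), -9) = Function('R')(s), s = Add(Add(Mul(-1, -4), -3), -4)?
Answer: -1365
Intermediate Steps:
L = -4 (L = Mul(1, -4) = -4)
s = -3 (s = Add(Add(4, -3), -4) = Add(1, -4) = -3)
Function('R')(j) = Add(-3, j) (Function('R')(j) = Add(Add(j, 1), -4) = Add(Add(1, j), -4) = Add(-3, j))
Function('f')(q) = 3 (Function('f')(q) = Add(9, Add(-3, -3)) = Add(9, -6) = 3)
Mul(Add(-233, -222), Function('f')(-12)) = Mul(Add(-233, -222), 3) = Mul(-455, 3) = -1365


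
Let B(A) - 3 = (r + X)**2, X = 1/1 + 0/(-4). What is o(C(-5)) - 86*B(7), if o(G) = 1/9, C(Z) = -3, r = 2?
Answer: -9287/9 ≈ -1031.9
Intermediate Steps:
X = 1 (X = 1*1 + 0*(-1/4) = 1 + 0 = 1)
o(G) = 1/9
B(A) = 12 (B(A) = 3 + (2 + 1)**2 = 3 + 3**2 = 3 + 9 = 12)
o(C(-5)) - 86*B(7) = 1/9 - 86*12 = 1/9 - 1032 = -9287/9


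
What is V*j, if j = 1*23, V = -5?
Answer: -115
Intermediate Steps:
j = 23
V*j = -5*23 = -115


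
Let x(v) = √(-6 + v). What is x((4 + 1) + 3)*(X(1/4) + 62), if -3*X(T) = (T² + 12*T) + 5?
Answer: 949*√2/16 ≈ 83.880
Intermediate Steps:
X(T) = -5/3 - 4*T - T²/3 (X(T) = -((T² + 12*T) + 5)/3 = -(5 + T² + 12*T)/3 = -5/3 - 4*T - T²/3)
x((4 + 1) + 3)*(X(1/4) + 62) = √(-6 + ((4 + 1) + 3))*((-5/3 - 4/4 - (1/4)²/3) + 62) = √(-6 + (5 + 3))*((-5/3 - 4*¼ - (¼)²/3) + 62) = √(-6 + 8)*((-5/3 - 1 - ⅓*1/16) + 62) = √2*((-5/3 - 1 - 1/48) + 62) = √2*(-43/16 + 62) = √2*(949/16) = 949*√2/16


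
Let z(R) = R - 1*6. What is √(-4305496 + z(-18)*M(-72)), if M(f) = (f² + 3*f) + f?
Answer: 10*I*√44230 ≈ 2103.1*I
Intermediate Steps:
M(f) = f² + 4*f
z(R) = -6 + R (z(R) = R - 6 = -6 + R)
√(-4305496 + z(-18)*M(-72)) = √(-4305496 + (-6 - 18)*(-72*(4 - 72))) = √(-4305496 - (-1728)*(-68)) = √(-4305496 - 24*4896) = √(-4305496 - 117504) = √(-4423000) = 10*I*√44230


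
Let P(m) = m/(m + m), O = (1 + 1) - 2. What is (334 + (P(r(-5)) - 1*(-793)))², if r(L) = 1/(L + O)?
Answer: 5085025/4 ≈ 1.2713e+6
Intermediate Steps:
O = 0 (O = 2 - 2 = 0)
r(L) = 1/L (r(L) = 1/(L + 0) = 1/L)
P(m) = ½ (P(m) = m/((2*m)) = (1/(2*m))*m = ½)
(334 + (P(r(-5)) - 1*(-793)))² = (334 + (½ - 1*(-793)))² = (334 + (½ + 793))² = (334 + 1587/2)² = (2255/2)² = 5085025/4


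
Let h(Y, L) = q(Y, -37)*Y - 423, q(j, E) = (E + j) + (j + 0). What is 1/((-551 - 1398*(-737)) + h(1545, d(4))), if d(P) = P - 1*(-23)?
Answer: 1/5746237 ≈ 1.7403e-7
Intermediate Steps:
d(P) = 23 + P (d(P) = P + 23 = 23 + P)
q(j, E) = E + 2*j (q(j, E) = (E + j) + j = E + 2*j)
h(Y, L) = -423 + Y*(-37 + 2*Y) (h(Y, L) = (-37 + 2*Y)*Y - 423 = Y*(-37 + 2*Y) - 423 = -423 + Y*(-37 + 2*Y))
1/((-551 - 1398*(-737)) + h(1545, d(4))) = 1/((-551 - 1398*(-737)) + (-423 + 1545*(-37 + 2*1545))) = 1/((-551 + 1030326) + (-423 + 1545*(-37 + 3090))) = 1/(1029775 + (-423 + 1545*3053)) = 1/(1029775 + (-423 + 4716885)) = 1/(1029775 + 4716462) = 1/5746237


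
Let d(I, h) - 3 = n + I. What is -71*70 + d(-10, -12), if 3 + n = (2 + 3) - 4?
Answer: -4979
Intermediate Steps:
n = -2 (n = -3 + ((2 + 3) - 4) = -3 + (5 - 4) = -3 + 1 = -2)
d(I, h) = 1 + I (d(I, h) = 3 + (-2 + I) = 1 + I)
-71*70 + d(-10, -12) = -71*70 + (1 - 10) = -4970 - 9 = -4979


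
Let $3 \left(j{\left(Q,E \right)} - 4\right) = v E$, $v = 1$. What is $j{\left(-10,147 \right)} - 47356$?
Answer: $-47303$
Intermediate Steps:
$j{\left(Q,E \right)} = 4 + \frac{E}{3}$ ($j{\left(Q,E \right)} = 4 + \frac{1 E}{3} = 4 + \frac{E}{3}$)
$j{\left(-10,147 \right)} - 47356 = \left(4 + \frac{1}{3} \cdot 147\right) - 47356 = \left(4 + 49\right) - 47356 = 53 - 47356 = -47303$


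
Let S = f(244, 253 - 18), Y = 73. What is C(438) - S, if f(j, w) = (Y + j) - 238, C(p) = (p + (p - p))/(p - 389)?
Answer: -3433/49 ≈ -70.061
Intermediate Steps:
C(p) = p/(-389 + p) (C(p) = (p + 0)/(-389 + p) = p/(-389 + p))
f(j, w) = -165 + j (f(j, w) = (73 + j) - 238 = -165 + j)
S = 79 (S = -165 + 244 = 79)
C(438) - S = 438/(-389 + 438) - 1*79 = 438/49 - 79 = -3433/49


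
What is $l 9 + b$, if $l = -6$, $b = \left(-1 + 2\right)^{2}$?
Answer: $-53$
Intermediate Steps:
$b = 1$ ($b = 1^{2} = 1$)
$l 9 + b = \left(-6\right) 9 + 1 = -54 + 1 = -53$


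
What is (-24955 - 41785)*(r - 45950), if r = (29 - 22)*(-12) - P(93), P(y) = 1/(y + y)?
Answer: 285724785250/93 ≈ 3.0723e+9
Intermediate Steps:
P(y) = 1/(2*y)
r = -15625/186 (r = (29 - 22)*(-12) - 1/(2*93) = 7*(-12) - 1/(2*93) = -84 - 1*1/186 = -84 - 1/186 = -15625/186 ≈ -84.005)
(-24955 - 41785)*(r - 45950) = (-24955 - 41785)*(-15625/186 - 45950) = -66740*(-8562325/186) = 285724785250/93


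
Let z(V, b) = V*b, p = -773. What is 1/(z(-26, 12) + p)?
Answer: -1/1085 ≈ -0.00092166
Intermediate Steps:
1/(z(-26, 12) + p) = 1/(-26*12 - 773) = 1/(-312 - 773) = 1/(-1085) = -1/1085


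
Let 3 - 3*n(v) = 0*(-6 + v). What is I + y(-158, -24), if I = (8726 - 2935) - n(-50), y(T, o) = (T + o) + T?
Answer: 5450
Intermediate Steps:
y(T, o) = o + 2*T
n(v) = 1 (n(v) = 1 - 0*(-6 + v) = 1 - ⅓*0 = 1 + 0 = 1)
I = 5790 (I = (8726 - 2935) - 1*1 = 5791 - 1 = 5790)
I + y(-158, -24) = 5790 + (-24 + 2*(-158)) = 5790 + (-24 - 316) = 5790 - 340 = 5450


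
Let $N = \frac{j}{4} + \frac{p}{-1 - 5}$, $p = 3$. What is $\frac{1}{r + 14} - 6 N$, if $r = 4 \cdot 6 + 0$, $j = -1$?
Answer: $\frac{86}{19} \approx 4.5263$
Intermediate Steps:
$N = - \frac{3}{4}$ ($N = - \frac{1}{4} + \frac{3}{-1 - 5} = \left(-1\right) \frac{1}{4} + \frac{3}{-6} = - \frac{1}{4} + 3 \left(- \frac{1}{6}\right) = - \frac{1}{4} - \frac{1}{2} = - \frac{3}{4} \approx -0.75$)
$r = 24$ ($r = 24 + 0 = 24$)
$\frac{1}{r + 14} - 6 N = \frac{1}{24 + 14} - - \frac{9}{2} = \frac{1}{38} + \frac{9}{2} = \frac{86}{19}$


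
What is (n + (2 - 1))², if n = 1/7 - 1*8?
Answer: 2304/49 ≈ 47.020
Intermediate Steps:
n = -55/7 (n = 1*(⅐) - 8 = ⅐ - 8 = -55/7 ≈ -7.8571)
(n + (2 - 1))² = (-55/7 + (2 - 1))² = (-55/7 + 1)² = (-48/7)² = 2304/49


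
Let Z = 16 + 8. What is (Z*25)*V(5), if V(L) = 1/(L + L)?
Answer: 60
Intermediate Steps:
V(L) = 1/(2*L)
Z = 24
(Z*25)*V(5) = (24*25)*((½)/5) = 600*((½)*(⅕)) = 600*(⅒) = 60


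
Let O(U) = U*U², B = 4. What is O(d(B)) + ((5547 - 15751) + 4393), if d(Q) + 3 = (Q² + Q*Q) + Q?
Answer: 30126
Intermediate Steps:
d(Q) = -3 + Q + 2*Q² (d(Q) = -3 + ((Q² + Q*Q) + Q) = -3 + ((Q² + Q²) + Q) = -3 + (2*Q² + Q) = -3 + (Q + 2*Q²) = -3 + Q + 2*Q²)
O(U) = U³
O(d(B)) + ((5547 - 15751) + 4393) = (-3 + 4 + 2*4²)³ + ((5547 - 15751) + 4393) = (-3 + 4 + 2*16)³ + (-10204 + 4393) = (-3 + 4 + 32)³ - 5811 = 33³ - 5811 = 35937 - 5811 = 30126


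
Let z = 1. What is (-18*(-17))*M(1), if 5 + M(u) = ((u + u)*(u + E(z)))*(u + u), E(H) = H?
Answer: 918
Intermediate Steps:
M(u) = -5 + 4*u**2*(1 + u) (M(u) = -5 + ((u + u)*(u + 1))*(u + u) = -5 + ((2*u)*(1 + u))*(2*u) = -5 + (2*u*(1 + u))*(2*u) = -5 + 4*u**2*(1 + u))
(-18*(-17))*M(1) = (-18*(-17))*(-5 + 4*1**2 + 4*1**3) = 306*(-5 + 4*1 + 4*1) = 306*(-5 + 4 + 4) = 306*3 = 918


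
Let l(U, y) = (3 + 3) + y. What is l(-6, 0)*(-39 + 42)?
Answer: 18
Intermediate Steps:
l(U, y) = 6 + y
l(-6, 0)*(-39 + 42) = (6 + 0)*(-39 + 42) = 6*3 = 18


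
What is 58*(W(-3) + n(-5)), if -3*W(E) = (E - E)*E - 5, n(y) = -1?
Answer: 116/3 ≈ 38.667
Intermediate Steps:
W(E) = 5/3 (W(E) = -((E - E)*E - 5)/3 = -(0*E - 5)/3 = -(0 - 5)/3 = -⅓*(-5) = 5/3)
58*(W(-3) + n(-5)) = 58*(5/3 - 1) = 58*(⅔) = 116/3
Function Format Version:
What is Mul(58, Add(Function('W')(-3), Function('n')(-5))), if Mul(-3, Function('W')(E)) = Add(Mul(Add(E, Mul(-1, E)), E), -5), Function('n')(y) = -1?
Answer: Rational(116, 3) ≈ 38.667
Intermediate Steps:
Function('W')(E) = Rational(5, 3) (Function('W')(E) = Mul(Rational(-1, 3), Add(Mul(Add(E, Mul(-1, E)), E), -5)) = Mul(Rational(-1, 3), Add(Mul(0, E), -5)) = Mul(Rational(-1, 3), Add(0, -5)) = Mul(Rational(-1, 3), -5) = Rational(5, 3))
Mul(58, Add(Function('W')(-3), Function('n')(-5))) = Mul(58, Add(Rational(5, 3), -1)) = Mul(58, Rational(2, 3)) = Rational(116, 3)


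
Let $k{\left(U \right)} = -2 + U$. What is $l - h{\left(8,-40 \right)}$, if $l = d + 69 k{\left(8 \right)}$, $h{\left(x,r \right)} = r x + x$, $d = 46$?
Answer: $772$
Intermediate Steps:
$h{\left(x,r \right)} = x + r x$
$l = 460$ ($l = 46 + 69 \left(-2 + 8\right) = 46 + 69 \cdot 6 = 46 + 414 = 460$)
$l - h{\left(8,-40 \right)} = 460 - 8 \left(1 - 40\right) = 460 - 8 \left(-39\right) = 460 - -312 = 460 + 312 = 772$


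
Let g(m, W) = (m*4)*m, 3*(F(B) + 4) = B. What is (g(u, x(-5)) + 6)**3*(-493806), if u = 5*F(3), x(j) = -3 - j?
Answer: -367232370085296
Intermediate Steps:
F(B) = -4 + B/3
u = -15 (u = 5*(-4 + (1/3)*3) = 5*(-4 + 1) = 5*(-3) = -15)
g(m, W) = 4*m**2 (g(m, W) = (4*m)*m = 4*m**2)
(g(u, x(-5)) + 6)**3*(-493806) = (4*(-15)**2 + 6)**3*(-493806) = (4*225 + 6)**3*(-493806) = (900 + 6)**3*(-493806) = 906**3*(-493806) = 743677416*(-493806) = -367232370085296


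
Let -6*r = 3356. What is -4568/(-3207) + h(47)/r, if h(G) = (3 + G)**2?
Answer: -8193698/2690673 ≈ -3.0452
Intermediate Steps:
r = -1678/3 (r = -1/6*3356 = -1678/3 ≈ -559.33)
-4568/(-3207) + h(47)/r = -4568/(-3207) + (3 + 47)**2/(-1678/3) = -4568*(-1/3207) + 50**2*(-3/1678) = 4568/3207 + 2500*(-3/1678) = 4568/3207 - 3750/839 = -8193698/2690673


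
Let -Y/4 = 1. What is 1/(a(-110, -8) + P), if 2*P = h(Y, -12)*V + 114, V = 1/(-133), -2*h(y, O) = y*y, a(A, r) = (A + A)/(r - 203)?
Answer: 28063/1629695 ≈ 0.017220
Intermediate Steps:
Y = -4 (Y = -4*1 = -4)
a(A, r) = 2*A/(-203 + r) (a(A, r) = (2*A)/(-203 + r) = 2*A/(-203 + r))
h(y, O) = -y²/2 (h(y, O) = -y*y/2 = -y²/2)
V = -1/133 ≈ -0.0075188
P = 7585/133 (P = (-½*(-4)²*(-1/133) + 114)/2 = (-½*16*(-1/133) + 114)/2 = (-8*(-1/133) + 114)/2 = (8/133 + 114)/2 = (½)*(15170/133) = 7585/133 ≈ 57.030)
1/(a(-110, -8) + P) = 1/(2*(-110)/(-203 - 8) + 7585/133) = 1/(2*(-110)/(-211) + 7585/133) = 1/(2*(-110)*(-1/211) + 7585/133) = 1/(220/211 + 7585/133) = 1/(1629695/28063) = 28063/1629695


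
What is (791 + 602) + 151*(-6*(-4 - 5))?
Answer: 9547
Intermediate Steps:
(791 + 602) + 151*(-6*(-4 - 5)) = 1393 + 151*(-6*(-9)) = 1393 + 151*54 = 1393 + 8154 = 9547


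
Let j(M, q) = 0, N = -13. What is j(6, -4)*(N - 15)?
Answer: 0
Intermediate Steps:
j(6, -4)*(N - 15) = 0*(-13 - 15) = 0*(-28) = 0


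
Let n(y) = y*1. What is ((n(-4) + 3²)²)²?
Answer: 625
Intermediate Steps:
n(y) = y
((n(-4) + 3²)²)² = ((-4 + 3²)²)² = ((-4 + 9)²)² = (5²)² = 25² = 625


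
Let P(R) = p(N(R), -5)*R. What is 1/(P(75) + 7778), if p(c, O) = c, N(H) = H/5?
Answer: 1/8903 ≈ 0.00011232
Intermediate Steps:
N(H) = H/5 (N(H) = H*(1/5) = H/5)
P(R) = R**2/5 (P(R) = (R/5)*R = R**2/5)
1/(P(75) + 7778) = 1/((1/5)*75**2 + 7778) = 1/((1/5)*5625 + 7778) = 1/(1125 + 7778) = 1/8903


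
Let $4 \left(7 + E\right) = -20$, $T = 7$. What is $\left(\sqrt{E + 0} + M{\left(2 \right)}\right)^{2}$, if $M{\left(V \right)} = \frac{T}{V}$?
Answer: $\frac{1}{4} + 14 i \sqrt{3} \approx 0.25 + 24.249 i$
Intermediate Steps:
$E = -12$ ($E = -7 + \frac{1}{4} \left(-20\right) = -7 - 5 = -12$)
$M{\left(V \right)} = \frac{7}{V}$
$\left(\sqrt{E + 0} + M{\left(2 \right)}\right)^{2} = \left(\sqrt{-12 + 0} + \frac{7}{2}\right)^{2} = \left(\sqrt{-12} + 7 \cdot \frac{1}{2}\right)^{2} = \left(2 i \sqrt{3} + \frac{7}{2}\right)^{2} = \left(\frac{7}{2} + 2 i \sqrt{3}\right)^{2}$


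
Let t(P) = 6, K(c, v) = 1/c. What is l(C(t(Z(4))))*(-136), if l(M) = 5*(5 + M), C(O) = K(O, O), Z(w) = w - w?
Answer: -10540/3 ≈ -3513.3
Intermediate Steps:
Z(w) = 0
C(O) = 1/O
l(M) = 25 + 5*M
l(C(t(Z(4))))*(-136) = (25 + 5/6)*(-136) = (25 + 5*(⅙))*(-136) = (25 + ⅚)*(-136) = (155/6)*(-136) = -10540/3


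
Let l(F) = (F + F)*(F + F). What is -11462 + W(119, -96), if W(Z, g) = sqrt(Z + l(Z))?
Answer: -11462 + 3*sqrt(6307) ≈ -11224.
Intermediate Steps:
l(F) = 4*F**2 (l(F) = (2*F)*(2*F) = 4*F**2)
W(Z, g) = sqrt(Z + 4*Z**2)
-11462 + W(119, -96) = -11462 + sqrt(119*(1 + 4*119)) = -11462 + sqrt(119*(1 + 476)) = -11462 + sqrt(119*477) = -11462 + sqrt(56763) = -11462 + 3*sqrt(6307)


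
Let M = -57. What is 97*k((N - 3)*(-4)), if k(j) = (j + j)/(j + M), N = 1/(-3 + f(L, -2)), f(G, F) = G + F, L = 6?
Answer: -1552/49 ≈ -31.673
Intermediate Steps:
f(G, F) = F + G
N = 1 (N = 1/(-3 + (-2 + 6)) = 1/(-3 + 4) = 1/1 = 1)
k(j) = 2*j/(-57 + j) (k(j) = (j + j)/(j - 57) = (2*j)/(-57 + j) = 2*j/(-57 + j))
97*k((N - 3)*(-4)) = 97*(2*((1 - 3)*(-4))/(-57 + (1 - 3)*(-4))) = 97*(2*(-2*(-4))/(-57 - 2*(-4))) = 97*(2*8/(-57 + 8)) = 97*(2*8/(-49)) = 97*(2*8*(-1/49)) = 97*(-16/49) = -1552/49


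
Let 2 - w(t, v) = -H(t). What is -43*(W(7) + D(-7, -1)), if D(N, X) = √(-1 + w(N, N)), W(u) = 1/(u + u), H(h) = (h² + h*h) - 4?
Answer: -43/14 - 43*√95 ≈ -422.18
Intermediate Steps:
H(h) = -4 + 2*h² (H(h) = (h² + h²) - 4 = 2*h² - 4 = -4 + 2*h²)
w(t, v) = -2 + 2*t² (w(t, v) = 2 - (-1)*(-4 + 2*t²) = 2 - (4 - 2*t²) = 2 + (-4 + 2*t²) = -2 + 2*t²)
W(u) = 1/(2*u)
D(N, X) = √(-3 + 2*N²) (D(N, X) = √(-1 + (-2 + 2*N²)) = √(-3 + 2*N²))
-43*(W(7) + D(-7, -1)) = -43*((½)/7 + √(-3 + 2*(-7)²)) = -43*((½)*(⅐) + √(-3 + 2*49)) = -43*(1/14 + √(-3 + 98)) = -43*(1/14 + √95) = -43/14 - 43*√95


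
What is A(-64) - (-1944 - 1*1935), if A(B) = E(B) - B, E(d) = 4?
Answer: 3947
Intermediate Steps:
A(B) = 4 - B
A(-64) - (-1944 - 1*1935) = (4 - 1*(-64)) - (-1944 - 1*1935) = (4 + 64) - (-1944 - 1935) = 68 - 1*(-3879) = 68 + 3879 = 3947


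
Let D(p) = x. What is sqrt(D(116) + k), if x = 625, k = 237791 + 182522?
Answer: sqrt(420938) ≈ 648.80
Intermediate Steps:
k = 420313
D(p) = 625
sqrt(D(116) + k) = sqrt(625 + 420313) = sqrt(420938)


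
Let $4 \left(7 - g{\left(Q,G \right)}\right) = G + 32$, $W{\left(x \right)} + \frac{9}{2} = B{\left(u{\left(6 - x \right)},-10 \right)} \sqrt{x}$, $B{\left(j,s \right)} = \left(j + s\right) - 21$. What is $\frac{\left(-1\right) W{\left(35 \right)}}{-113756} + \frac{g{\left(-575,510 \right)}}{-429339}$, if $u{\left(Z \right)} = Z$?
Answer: $\frac{25371241}{97679774568} - \frac{15 \sqrt{35}}{28439} \approx -0.0028607$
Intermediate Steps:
$B{\left(j,s \right)} = -21 + j + s$
$W{\left(x \right)} = - \frac{9}{2} + \sqrt{x} \left(-25 - x\right)$ ($W{\left(x \right)} = - \frac{9}{2} + \left(-21 - \left(-6 + x\right) - 10\right) \sqrt{x} = - \frac{9}{2} + \left(-25 - x\right) \sqrt{x} = - \frac{9}{2} + \sqrt{x} \left(-25 - x\right)$)
$g{\left(Q,G \right)} = -1 - \frac{G}{4}$ ($g{\left(Q,G \right)} = 7 - \frac{G + 32}{4} = 7 - \frac{32 + G}{4} = 7 - \left(8 + \frac{G}{4}\right) = -1 - \frac{G}{4}$)
$\frac{\left(-1\right) W{\left(35 \right)}}{-113756} + \frac{g{\left(-575,510 \right)}}{-429339} = \frac{\left(-1\right) \left(- \frac{9}{2} - \sqrt{35} \left(25 + 35\right)\right)}{-113756} + \frac{-1 - \frac{255}{2}}{-429339} = - (- \frac{9}{2} - \sqrt{35} \cdot 60) \left(- \frac{1}{113756}\right) + \left(-1 - \frac{255}{2}\right) \left(- \frac{1}{429339}\right) = - (- \frac{9}{2} - 60 \sqrt{35}) \left(- \frac{1}{113756}\right) - - \frac{257}{858678} = \left(\frac{9}{2} + 60 \sqrt{35}\right) \left(- \frac{1}{113756}\right) + \frac{257}{858678} = \left(- \frac{9}{227512} - \frac{15 \sqrt{35}}{28439}\right) + \frac{257}{858678} = \frac{25371241}{97679774568} - \frac{15 \sqrt{35}}{28439}$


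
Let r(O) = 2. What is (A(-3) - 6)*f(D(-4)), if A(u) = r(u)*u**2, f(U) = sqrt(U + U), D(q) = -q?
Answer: 24*sqrt(2) ≈ 33.941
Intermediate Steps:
f(U) = sqrt(2)*sqrt(U) (f(U) = sqrt(2*U) = sqrt(2)*sqrt(U))
A(u) = 2*u**2
(A(-3) - 6)*f(D(-4)) = (2*(-3)**2 - 6)*(sqrt(2)*sqrt(-1*(-4))) = (2*9 - 6)*(sqrt(2)*sqrt(4)) = (18 - 6)*(sqrt(2)*2) = 12*(2*sqrt(2)) = 24*sqrt(2)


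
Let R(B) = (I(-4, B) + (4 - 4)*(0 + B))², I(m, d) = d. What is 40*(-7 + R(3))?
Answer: 80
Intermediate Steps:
R(B) = B² (R(B) = (B + (4 - 4)*(0 + B))² = (B + 0*B)² = (B + 0)² = B²)
40*(-7 + R(3)) = 40*(-7 + 3²) = 40*(-7 + 9) = 40*2 = 80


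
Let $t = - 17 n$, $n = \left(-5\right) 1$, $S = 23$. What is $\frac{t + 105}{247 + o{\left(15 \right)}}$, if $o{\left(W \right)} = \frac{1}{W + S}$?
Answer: $\frac{7220}{9387} \approx 0.76915$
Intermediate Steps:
$n = -5$
$o{\left(W \right)} = \frac{1}{23 + W}$ ($o{\left(W \right)} = \frac{1}{W + 23} = \frac{1}{23 + W}$)
$t = 85$ ($t = \left(-17\right) \left(-5\right) = 85$)
$\frac{t + 105}{247 + o{\left(15 \right)}} = \frac{85 + 105}{247 + \frac{1}{23 + 15}} = \frac{190}{247 + \frac{1}{38}} = \frac{190}{\frac{9387}{38}} = 190 \cdot \frac{38}{9387} = \frac{7220}{9387}$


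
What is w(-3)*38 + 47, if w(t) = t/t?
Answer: 85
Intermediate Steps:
w(t) = 1
w(-3)*38 + 47 = 1*38 + 47 = 38 + 47 = 85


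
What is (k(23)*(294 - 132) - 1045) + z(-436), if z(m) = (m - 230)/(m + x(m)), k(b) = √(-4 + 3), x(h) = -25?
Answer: -481079/461 + 162*I ≈ -1043.6 + 162.0*I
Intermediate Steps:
k(b) = I (k(b) = √(-1) = I)
z(m) = (-230 + m)/(-25 + m) (z(m) = (m - 230)/(m - 25) = (-230 + m)/(-25 + m))
(k(23)*(294 - 132) - 1045) + z(-436) = (I*(294 - 132) - 1045) + (-230 - 436)/(-25 - 436) = (I*162 - 1045) - 666/(-461) = (162*I - 1045) - 1/461*(-666) = (-1045 + 162*I) + 666/461 = -481079/461 + 162*I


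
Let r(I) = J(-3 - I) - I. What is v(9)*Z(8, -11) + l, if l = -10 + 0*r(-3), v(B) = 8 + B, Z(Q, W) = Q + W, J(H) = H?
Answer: -61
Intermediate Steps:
r(I) = -3 - 2*I (r(I) = (-3 - I) - I = -3 - 2*I)
l = -10 (l = -10 + 0*(-3 - 2*(-3)) = -10 + 0*(-3 + 6) = -10 + 0*3 = -10 + 0 = -10)
v(9)*Z(8, -11) + l = (8 + 9)*(8 - 11) - 10 = 17*(-3) - 10 = -51 - 10 = -61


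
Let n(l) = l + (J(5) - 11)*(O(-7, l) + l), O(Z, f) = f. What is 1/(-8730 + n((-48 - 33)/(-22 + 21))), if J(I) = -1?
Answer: -1/10593 ≈ -9.4402e-5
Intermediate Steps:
n(l) = -23*l (n(l) = l + (-1 - 11)*(l + l) = l - 24*l = -23*l)
1/(-8730 + n((-48 - 33)/(-22 + 21))) = 1/(-8730 - 23*(-48 - 33)/(-22 + 21)) = 1/(-8730 - (-1863)/(-1)) = 1/(-8730 - (-1863)*(-1)) = 1/(-8730 - 23*81) = 1/(-8730 - 1863) = 1/(-10593) = -1/10593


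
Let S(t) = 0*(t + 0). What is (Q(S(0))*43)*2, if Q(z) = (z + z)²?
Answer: 0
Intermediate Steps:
S(t) = 0 (S(t) = 0*t = 0)
Q(z) = 4*z² (Q(z) = (2*z)² = 4*z²)
(Q(S(0))*43)*2 = ((4*0²)*43)*2 = ((4*0)*43)*2 = (0*43)*2 = 0*2 = 0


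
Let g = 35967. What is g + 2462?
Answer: 38429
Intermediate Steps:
g + 2462 = 35967 + 2462 = 38429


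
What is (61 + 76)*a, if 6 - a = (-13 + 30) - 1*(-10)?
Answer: -2877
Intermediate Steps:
a = -21 (a = 6 - ((-13 + 30) - 1*(-10)) = 6 - (17 + 10) = 6 - 1*27 = 6 - 27 = -21)
(61 + 76)*a = (61 + 76)*(-21) = 137*(-21) = -2877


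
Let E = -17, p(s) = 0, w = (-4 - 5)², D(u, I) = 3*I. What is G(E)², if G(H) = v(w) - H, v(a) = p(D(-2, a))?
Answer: 289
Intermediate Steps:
w = 81 (w = (-9)² = 81)
v(a) = 0
G(H) = -H (G(H) = 0 - H = -H)
G(E)² = (-1*(-17))² = 17² = 289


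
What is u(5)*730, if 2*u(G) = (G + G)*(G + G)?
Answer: 36500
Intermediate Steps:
u(G) = 2*G**2 (u(G) = ((G + G)*(G + G))/2 = ((2*G)*(2*G))/2 = (4*G**2)/2 = 2*G**2)
u(5)*730 = (2*5**2)*730 = (2*25)*730 = 50*730 = 36500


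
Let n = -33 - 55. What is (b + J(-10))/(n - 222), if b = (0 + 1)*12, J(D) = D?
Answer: -1/155 ≈ -0.0064516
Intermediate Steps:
b = 12 (b = 1*12 = 12)
n = -88
(b + J(-10))/(n - 222) = (12 - 10)/(-88 - 222) = 2/(-310) = 2*(-1/310) = -1/155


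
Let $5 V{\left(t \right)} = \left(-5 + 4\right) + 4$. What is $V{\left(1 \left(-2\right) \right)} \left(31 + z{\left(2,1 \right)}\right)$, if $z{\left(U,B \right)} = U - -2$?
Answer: $21$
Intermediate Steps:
$V{\left(t \right)} = \frac{3}{5}$ ($V{\left(t \right)} = \frac{\left(-5 + 4\right) + 4}{5} = \frac{-1 + 4}{5} = \frac{1}{5} \cdot 3 = \frac{3}{5}$)
$z{\left(U,B \right)} = 2 + U$ ($z{\left(U,B \right)} = U + 2 = 2 + U$)
$V{\left(1 \left(-2\right) \right)} \left(31 + z{\left(2,1 \right)}\right) = \frac{3 \left(31 + \left(2 + 2\right)\right)}{5} = \frac{3 \left(31 + 4\right)}{5} = \frac{3}{5} \cdot 35 = 21$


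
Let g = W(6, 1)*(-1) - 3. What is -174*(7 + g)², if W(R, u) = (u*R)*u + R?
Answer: -11136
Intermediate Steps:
W(R, u) = R + R*u² (W(R, u) = (R*u)*u + R = R*u² + R = R + R*u²)
g = -15 (g = (6*(1 + 1²))*(-1) - 3 = (6*(1 + 1))*(-1) - 3 = (6*2)*(-1) - 3 = 12*(-1) - 3 = -12 - 3 = -15)
-174*(7 + g)² = -174*(7 - 15)² = -174*(-8)² = -174*64 = -11136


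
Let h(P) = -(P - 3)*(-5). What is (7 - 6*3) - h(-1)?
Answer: 9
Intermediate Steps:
h(P) = -15 + 5*P (h(P) = -(-3 + P)*(-5) = (3 - P)*(-5) = -15 + 5*P)
(7 - 6*3) - h(-1) = (7 - 6*3) - (-15 + 5*(-1)) = (7 - 18) - (-15 - 5) = -11 - 1*(-20) = -11 + 20 = 9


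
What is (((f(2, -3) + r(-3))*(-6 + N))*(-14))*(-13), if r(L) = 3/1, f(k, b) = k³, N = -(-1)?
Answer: -10010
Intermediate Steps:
N = 1 (N = -1*(-1) = 1)
r(L) = 3 (r(L) = 3*1 = 3)
(((f(2, -3) + r(-3))*(-6 + N))*(-14))*(-13) = (((2³ + 3)*(-6 + 1))*(-14))*(-13) = (((8 + 3)*(-5))*(-14))*(-13) = ((11*(-5))*(-14))*(-13) = -55*(-14)*(-13) = 770*(-13) = -10010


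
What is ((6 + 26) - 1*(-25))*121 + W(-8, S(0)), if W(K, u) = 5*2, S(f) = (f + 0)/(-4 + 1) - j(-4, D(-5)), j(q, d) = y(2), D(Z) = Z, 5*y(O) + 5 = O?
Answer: 6907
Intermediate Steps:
y(O) = -1 + O/5
j(q, d) = -⅗ (j(q, d) = -1 + (⅕)*2 = -1 + ⅖ = -⅗)
S(f) = ⅗ - f/3 (S(f) = (f + 0)/(-4 + 1) - 1*(-⅗) = f/(-3) + ⅗ = f*(-⅓) + ⅗ = -f/3 + ⅗ = ⅗ - f/3)
W(K, u) = 10
((6 + 26) - 1*(-25))*121 + W(-8, S(0)) = ((6 + 26) - 1*(-25))*121 + 10 = (32 + 25)*121 + 10 = 57*121 + 10 = 6897 + 10 = 6907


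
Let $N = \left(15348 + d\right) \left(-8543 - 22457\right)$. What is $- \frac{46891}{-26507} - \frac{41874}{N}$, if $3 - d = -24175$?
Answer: $\frac{2209882061543}{1249199467000} \approx 1.769$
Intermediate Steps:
$d = 24178$ ($d = 3 - -24175 = 3 + 24175 = 24178$)
$N = -1225306000$ ($N = \left(15348 + 24178\right) \left(-8543 - 22457\right) = 39526 \left(-31000\right) = -1225306000$)
$- \frac{46891}{-26507} - \frac{41874}{N} = - \frac{46891}{-26507} - \frac{41874}{-1225306000} = \left(-46891\right) \left(- \frac{1}{26507}\right) - - \frac{20937}{612653000} = \frac{3607}{2039} + \frac{20937}{612653000} = \frac{2209882061543}{1249199467000}$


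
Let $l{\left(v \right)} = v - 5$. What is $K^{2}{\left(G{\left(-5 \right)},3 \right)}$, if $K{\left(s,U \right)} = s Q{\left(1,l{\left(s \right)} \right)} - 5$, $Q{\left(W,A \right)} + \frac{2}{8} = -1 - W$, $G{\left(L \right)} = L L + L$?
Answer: $2500$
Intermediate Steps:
$l{\left(v \right)} = -5 + v$ ($l{\left(v \right)} = v - 5 = -5 + v$)
$G{\left(L \right)} = L + L^{2}$ ($G{\left(L \right)} = L^{2} + L = L + L^{2}$)
$Q{\left(W,A \right)} = - \frac{5}{4} - W$ ($Q{\left(W,A \right)} = - \frac{1}{4} - \left(1 + W\right) = - \frac{5}{4} - W$)
$K{\left(s,U \right)} = -5 - \frac{9 s}{4}$ ($K{\left(s,U \right)} = s \left(- \frac{5}{4} - 1\right) - 5 = s \left(- \frac{9}{4}\right) - 5 = - \frac{9 s}{4} - 5 = -5 - \frac{9 s}{4}$)
$K^{2}{\left(G{\left(-5 \right)},3 \right)} = \left(-5 - \frac{9 \left(- 5 \left(1 - 5\right)\right)}{4}\right)^{2} = \left(-5 - \frac{9 \left(\left(-5\right) \left(-4\right)\right)}{4}\right)^{2} = \left(-5 - 45\right)^{2} = \left(-50\right)^{2} = 2500$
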